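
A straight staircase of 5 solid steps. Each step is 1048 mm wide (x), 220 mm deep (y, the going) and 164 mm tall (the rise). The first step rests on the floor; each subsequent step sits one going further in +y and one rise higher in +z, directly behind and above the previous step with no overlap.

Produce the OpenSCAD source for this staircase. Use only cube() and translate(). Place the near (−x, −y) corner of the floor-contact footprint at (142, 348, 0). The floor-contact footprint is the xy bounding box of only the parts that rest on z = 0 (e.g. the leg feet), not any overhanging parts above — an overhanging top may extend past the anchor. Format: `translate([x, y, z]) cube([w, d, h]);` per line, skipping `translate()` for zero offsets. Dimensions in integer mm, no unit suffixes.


translate([142, 348, 0]) cube([1048, 220, 164]);
translate([142, 568, 164]) cube([1048, 220, 164]);
translate([142, 788, 328]) cube([1048, 220, 164]);
translate([142, 1008, 492]) cube([1048, 220, 164]);
translate([142, 1228, 656]) cube([1048, 220, 164]);


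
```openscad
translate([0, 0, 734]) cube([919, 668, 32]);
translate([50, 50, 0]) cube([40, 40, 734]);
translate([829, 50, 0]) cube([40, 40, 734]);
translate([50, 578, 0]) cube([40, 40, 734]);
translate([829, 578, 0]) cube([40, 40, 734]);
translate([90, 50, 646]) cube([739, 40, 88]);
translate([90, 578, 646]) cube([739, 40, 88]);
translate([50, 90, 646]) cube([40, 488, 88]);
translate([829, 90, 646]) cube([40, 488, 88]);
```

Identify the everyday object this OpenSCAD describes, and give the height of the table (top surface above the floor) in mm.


A table. The table height is 766 mm.

A 919×668×32 slab sits at z = 734 on four 40 mm square posts — a table. The top surface is at 734 + 32 = 766 mm.


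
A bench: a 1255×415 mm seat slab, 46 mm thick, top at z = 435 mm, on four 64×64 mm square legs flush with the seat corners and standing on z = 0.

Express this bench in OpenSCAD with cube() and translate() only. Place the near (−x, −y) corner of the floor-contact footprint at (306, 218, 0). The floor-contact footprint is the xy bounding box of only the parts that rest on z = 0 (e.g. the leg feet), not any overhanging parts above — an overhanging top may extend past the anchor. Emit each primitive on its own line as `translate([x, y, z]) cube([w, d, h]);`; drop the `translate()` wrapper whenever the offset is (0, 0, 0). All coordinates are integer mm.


translate([306, 218, 389]) cube([1255, 415, 46]);
translate([306, 218, 0]) cube([64, 64, 389]);
translate([306, 569, 0]) cube([64, 64, 389]);
translate([1497, 218, 0]) cube([64, 64, 389]);
translate([1497, 569, 0]) cube([64, 64, 389]);


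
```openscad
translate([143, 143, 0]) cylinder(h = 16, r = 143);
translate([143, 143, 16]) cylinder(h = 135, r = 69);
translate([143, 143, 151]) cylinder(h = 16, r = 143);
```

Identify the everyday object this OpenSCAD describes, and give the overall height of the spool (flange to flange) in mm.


A spool. The overall height is 167 mm.

Three coaxial cylinders, large–small–large — a spool. Two 16 mm flanges and a 135 mm core give 16 + 135 + 16 = 167 mm.


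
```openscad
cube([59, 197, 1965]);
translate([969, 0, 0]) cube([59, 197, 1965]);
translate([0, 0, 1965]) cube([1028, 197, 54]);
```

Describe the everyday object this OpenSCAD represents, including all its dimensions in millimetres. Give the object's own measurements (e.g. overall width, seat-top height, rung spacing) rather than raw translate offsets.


A door frame. The clear opening is 910 mm wide and 1965 mm high. Two 59 mm wide jambs, 197 mm deep, stand either side of the opening from the floor to the top of the opening. A 54 mm thick head sits across the top of both jambs, spanning the full outside width of the frame.


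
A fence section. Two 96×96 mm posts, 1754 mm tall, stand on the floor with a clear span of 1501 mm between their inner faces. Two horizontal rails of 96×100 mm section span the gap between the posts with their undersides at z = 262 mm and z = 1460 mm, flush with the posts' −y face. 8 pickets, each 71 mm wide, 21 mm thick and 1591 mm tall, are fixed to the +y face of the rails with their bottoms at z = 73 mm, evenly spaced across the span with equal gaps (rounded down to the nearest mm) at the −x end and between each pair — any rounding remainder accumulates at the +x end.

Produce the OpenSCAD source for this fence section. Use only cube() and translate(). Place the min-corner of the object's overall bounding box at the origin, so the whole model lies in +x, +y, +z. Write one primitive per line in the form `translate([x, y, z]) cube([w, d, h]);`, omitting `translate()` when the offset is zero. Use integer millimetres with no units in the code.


cube([96, 96, 1754]);
translate([1597, 0, 0]) cube([96, 96, 1754]);
translate([96, 0, 262]) cube([1501, 96, 100]);
translate([96, 0, 1460]) cube([1501, 96, 100]);
translate([199, 96, 73]) cube([71, 21, 1591]);
translate([373, 96, 73]) cube([71, 21, 1591]);
translate([547, 96, 73]) cube([71, 21, 1591]);
translate([721, 96, 73]) cube([71, 21, 1591]);
translate([895, 96, 73]) cube([71, 21, 1591]);
translate([1069, 96, 73]) cube([71, 21, 1591]);
translate([1243, 96, 73]) cube([71, 21, 1591]);
translate([1417, 96, 73]) cube([71, 21, 1591]);


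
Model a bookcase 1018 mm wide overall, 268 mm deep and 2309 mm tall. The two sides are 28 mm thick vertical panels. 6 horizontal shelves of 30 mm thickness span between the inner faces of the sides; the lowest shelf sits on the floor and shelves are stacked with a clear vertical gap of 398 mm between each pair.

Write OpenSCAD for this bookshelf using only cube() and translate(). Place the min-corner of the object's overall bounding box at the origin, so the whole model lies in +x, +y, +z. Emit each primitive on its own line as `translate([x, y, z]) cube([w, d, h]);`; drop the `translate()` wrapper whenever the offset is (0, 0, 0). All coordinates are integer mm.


cube([28, 268, 2309]);
translate([990, 0, 0]) cube([28, 268, 2309]);
translate([28, 0, 0]) cube([962, 268, 30]);
translate([28, 0, 428]) cube([962, 268, 30]);
translate([28, 0, 856]) cube([962, 268, 30]);
translate([28, 0, 1284]) cube([962, 268, 30]);
translate([28, 0, 1712]) cube([962, 268, 30]);
translate([28, 0, 2140]) cube([962, 268, 30]);


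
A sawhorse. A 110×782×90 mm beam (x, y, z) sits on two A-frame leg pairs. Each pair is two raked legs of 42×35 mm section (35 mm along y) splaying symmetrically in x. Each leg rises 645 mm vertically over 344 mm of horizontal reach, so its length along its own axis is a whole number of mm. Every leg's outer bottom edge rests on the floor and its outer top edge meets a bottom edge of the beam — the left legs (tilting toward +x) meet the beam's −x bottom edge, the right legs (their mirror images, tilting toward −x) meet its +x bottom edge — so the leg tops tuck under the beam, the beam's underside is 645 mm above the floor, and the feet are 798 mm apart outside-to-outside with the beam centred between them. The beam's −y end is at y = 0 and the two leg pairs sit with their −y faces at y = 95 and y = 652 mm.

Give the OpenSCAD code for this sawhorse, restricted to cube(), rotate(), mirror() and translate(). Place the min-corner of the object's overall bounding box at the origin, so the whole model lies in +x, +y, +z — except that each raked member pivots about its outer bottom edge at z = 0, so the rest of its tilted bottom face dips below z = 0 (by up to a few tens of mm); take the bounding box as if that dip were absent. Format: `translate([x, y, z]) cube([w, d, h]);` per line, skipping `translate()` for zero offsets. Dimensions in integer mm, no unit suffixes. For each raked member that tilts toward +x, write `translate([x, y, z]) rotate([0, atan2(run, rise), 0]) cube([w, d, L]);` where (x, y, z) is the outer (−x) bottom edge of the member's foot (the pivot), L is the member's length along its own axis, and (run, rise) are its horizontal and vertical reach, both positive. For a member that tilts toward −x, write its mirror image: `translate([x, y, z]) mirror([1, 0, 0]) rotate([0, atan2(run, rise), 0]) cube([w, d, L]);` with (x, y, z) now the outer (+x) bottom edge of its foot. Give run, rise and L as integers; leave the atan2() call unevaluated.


// leg length = √(344² + 645²) = 731
// right-leg outer foot x = 2·344 + 110 = 798
// beam min-corner = (344, 0, 645)
translate([344, 0, 645]) cube([110, 782, 90]);
translate([0, 95, 0]) rotate([0, atan2(344, 645), 0]) cube([42, 35, 731]);
translate([798, 95, 0]) mirror([1, 0, 0]) rotate([0, atan2(344, 645), 0]) cube([42, 35, 731]);
translate([0, 652, 0]) rotate([0, atan2(344, 645), 0]) cube([42, 35, 731]);
translate([798, 652, 0]) mirror([1, 0, 0]) rotate([0, atan2(344, 645), 0]) cube([42, 35, 731]);


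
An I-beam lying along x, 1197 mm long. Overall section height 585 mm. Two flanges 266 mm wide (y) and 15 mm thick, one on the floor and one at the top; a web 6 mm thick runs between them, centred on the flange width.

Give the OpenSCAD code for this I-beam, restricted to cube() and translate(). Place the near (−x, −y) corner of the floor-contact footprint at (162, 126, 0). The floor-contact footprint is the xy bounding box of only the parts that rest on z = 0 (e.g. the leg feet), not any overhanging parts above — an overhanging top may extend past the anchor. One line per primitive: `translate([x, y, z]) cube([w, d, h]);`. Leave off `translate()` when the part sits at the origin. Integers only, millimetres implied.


translate([162, 126, 0]) cube([1197, 266, 15]);
translate([162, 256, 15]) cube([1197, 6, 555]);
translate([162, 126, 570]) cube([1197, 266, 15]);


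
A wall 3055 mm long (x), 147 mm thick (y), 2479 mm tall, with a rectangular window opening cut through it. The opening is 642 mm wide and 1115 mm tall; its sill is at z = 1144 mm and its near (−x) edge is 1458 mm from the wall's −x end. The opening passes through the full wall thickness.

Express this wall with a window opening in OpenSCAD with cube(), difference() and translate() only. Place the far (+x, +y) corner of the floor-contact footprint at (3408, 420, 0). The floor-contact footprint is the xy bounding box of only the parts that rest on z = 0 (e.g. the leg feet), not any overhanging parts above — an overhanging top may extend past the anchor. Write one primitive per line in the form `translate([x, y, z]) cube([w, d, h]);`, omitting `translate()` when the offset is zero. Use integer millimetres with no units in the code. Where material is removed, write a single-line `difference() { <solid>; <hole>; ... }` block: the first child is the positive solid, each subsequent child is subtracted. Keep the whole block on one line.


difference() { translate([353, 273, 0]) cube([3055, 147, 2479]); translate([1811, 273, 1144]) cube([642, 147, 1115]); }


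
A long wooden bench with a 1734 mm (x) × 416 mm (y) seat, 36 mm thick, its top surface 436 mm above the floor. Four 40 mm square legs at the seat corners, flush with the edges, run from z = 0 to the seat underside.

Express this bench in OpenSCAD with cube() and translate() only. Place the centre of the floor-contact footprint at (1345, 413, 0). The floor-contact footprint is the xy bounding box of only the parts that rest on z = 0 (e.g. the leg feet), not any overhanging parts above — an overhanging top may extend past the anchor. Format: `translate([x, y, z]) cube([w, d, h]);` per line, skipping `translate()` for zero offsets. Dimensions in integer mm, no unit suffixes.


// leg_h = 436 − 36 = 400
translate([478, 205, 400]) cube([1734, 416, 36]);
translate([478, 205, 0]) cube([40, 40, 400]);
translate([478, 581, 0]) cube([40, 40, 400]);
translate([2172, 205, 0]) cube([40, 40, 400]);
translate([2172, 581, 0]) cube([40, 40, 400]);


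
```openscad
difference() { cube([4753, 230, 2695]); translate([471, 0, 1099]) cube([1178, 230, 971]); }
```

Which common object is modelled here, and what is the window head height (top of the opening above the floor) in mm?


A wall with a window opening. The window head height is 2070 mm.

A wall with a rectangular opening subtracted — a window. Sill at z = 1099, opening 971 mm tall, so the head is at 1099 + 971 = 2070 mm.


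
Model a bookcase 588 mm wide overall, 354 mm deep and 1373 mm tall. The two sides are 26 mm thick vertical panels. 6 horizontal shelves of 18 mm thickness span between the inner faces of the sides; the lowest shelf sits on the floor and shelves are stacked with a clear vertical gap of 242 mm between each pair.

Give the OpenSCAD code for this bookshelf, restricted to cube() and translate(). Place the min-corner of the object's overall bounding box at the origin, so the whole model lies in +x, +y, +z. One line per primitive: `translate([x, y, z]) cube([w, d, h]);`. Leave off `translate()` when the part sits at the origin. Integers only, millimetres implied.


cube([26, 354, 1373]);
translate([562, 0, 0]) cube([26, 354, 1373]);
translate([26, 0, 0]) cube([536, 354, 18]);
translate([26, 0, 260]) cube([536, 354, 18]);
translate([26, 0, 520]) cube([536, 354, 18]);
translate([26, 0, 780]) cube([536, 354, 18]);
translate([26, 0, 1040]) cube([536, 354, 18]);
translate([26, 0, 1300]) cube([536, 354, 18]);


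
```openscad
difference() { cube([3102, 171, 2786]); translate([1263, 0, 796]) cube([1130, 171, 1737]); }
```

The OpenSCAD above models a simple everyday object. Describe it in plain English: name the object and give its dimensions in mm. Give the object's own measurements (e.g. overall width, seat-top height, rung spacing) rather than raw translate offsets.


A wall 3102 mm long (x), 171 mm thick (y), 2786 mm tall, with a rectangular window opening cut through it. The opening is 1130 mm wide and 1737 mm tall; its sill is at z = 796 mm and its near (−x) edge is 1263 mm from the wall's −x end. The opening passes through the full wall thickness.


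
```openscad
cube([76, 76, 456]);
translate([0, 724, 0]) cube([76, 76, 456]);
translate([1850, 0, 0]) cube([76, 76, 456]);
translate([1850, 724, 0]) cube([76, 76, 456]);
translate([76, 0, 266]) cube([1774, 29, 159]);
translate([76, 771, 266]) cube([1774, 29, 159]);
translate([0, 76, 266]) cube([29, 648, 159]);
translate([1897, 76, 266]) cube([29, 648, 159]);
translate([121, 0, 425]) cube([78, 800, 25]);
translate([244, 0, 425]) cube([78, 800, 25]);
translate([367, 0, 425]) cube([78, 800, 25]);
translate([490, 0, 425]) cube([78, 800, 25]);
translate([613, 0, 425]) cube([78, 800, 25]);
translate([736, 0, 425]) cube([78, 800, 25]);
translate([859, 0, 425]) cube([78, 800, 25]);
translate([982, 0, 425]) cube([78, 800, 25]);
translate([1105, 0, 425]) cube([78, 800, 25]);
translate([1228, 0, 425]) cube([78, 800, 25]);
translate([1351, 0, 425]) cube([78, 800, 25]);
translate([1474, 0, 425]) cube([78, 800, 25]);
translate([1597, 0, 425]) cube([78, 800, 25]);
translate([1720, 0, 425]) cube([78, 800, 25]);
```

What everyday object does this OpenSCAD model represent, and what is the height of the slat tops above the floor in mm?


A bed frame. The slat-top height is 450 mm.

Four posts, four rails, and a row of slats — a bed frame. Slats sit on the rails at z = 266 + 159 = 425; with slat thickness 25, the top is 450 mm.


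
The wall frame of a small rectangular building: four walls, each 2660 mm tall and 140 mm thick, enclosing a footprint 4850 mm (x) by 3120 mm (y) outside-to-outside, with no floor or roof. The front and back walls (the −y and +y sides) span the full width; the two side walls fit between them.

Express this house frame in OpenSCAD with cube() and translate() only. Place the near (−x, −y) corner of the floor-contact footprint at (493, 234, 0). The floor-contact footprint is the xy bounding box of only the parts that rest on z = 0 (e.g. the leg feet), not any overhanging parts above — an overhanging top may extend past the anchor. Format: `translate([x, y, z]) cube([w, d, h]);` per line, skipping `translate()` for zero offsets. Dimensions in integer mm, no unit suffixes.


translate([493, 234, 0]) cube([4850, 140, 2660]);
translate([493, 3214, 0]) cube([4850, 140, 2660]);
translate([493, 374, 0]) cube([140, 2840, 2660]);
translate([5203, 374, 0]) cube([140, 2840, 2660]);


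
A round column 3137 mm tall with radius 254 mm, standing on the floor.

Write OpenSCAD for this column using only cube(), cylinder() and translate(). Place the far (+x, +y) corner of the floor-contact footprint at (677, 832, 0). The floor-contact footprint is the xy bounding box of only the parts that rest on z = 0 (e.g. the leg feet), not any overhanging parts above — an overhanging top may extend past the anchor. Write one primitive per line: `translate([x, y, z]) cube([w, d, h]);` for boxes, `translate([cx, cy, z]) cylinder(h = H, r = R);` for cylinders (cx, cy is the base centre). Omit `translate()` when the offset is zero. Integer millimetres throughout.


translate([423, 578, 0]) cylinder(h = 3137, r = 254);


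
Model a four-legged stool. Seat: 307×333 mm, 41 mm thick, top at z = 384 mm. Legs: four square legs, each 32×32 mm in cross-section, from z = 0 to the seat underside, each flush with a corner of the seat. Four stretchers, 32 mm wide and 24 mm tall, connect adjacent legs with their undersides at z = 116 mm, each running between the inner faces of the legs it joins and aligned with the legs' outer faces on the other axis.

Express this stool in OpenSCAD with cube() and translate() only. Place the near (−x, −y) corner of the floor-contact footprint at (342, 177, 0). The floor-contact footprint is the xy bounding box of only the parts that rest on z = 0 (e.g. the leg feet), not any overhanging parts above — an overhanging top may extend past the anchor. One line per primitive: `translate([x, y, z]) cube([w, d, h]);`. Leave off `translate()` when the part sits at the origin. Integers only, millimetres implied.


translate([342, 177, 343]) cube([307, 333, 41]);
translate([342, 177, 0]) cube([32, 32, 343]);
translate([617, 177, 0]) cube([32, 32, 343]);
translate([342, 478, 0]) cube([32, 32, 343]);
translate([617, 478, 0]) cube([32, 32, 343]);
translate([374, 177, 116]) cube([243, 32, 24]);
translate([374, 478, 116]) cube([243, 32, 24]);
translate([342, 209, 116]) cube([32, 269, 24]);
translate([617, 209, 116]) cube([32, 269, 24]);


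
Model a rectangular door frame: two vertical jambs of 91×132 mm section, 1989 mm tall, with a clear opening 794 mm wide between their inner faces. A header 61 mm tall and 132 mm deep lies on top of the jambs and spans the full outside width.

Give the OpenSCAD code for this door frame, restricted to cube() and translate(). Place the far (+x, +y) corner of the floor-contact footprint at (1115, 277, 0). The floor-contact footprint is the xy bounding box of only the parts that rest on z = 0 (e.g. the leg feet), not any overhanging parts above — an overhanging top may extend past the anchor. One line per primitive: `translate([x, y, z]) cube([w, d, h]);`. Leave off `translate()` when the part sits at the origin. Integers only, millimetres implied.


translate([139, 145, 0]) cube([91, 132, 1989]);
translate([1024, 145, 0]) cube([91, 132, 1989]);
translate([139, 145, 1989]) cube([976, 132, 61]);


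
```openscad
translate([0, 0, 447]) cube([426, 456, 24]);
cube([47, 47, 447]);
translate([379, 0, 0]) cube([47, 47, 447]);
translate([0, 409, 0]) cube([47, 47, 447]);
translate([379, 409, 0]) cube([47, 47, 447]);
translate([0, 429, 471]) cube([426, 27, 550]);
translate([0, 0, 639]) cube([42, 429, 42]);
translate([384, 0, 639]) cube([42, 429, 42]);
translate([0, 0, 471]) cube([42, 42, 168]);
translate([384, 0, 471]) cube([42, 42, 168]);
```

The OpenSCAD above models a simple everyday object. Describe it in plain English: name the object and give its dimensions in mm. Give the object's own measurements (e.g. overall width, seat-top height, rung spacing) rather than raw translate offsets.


A chair. The seat is a 426×456×24 mm slab with its top at z = 471 mm, on four 47×47 mm corner legs (flush with the seat edges, standing on z = 0). A flat backrest 27 mm thick, 550 mm tall, spans the full seat width and rises from the seat top along its +y edge, rear face flush with the rear of the seat. Two armrests of 42×42 mm section run along each side from the seat's front edge to the front of the backrest, top faces 210 mm above the seat top and outer faces flush with the seat's x-edges; a 42×42 mm post under the front of each armrest stands on the seat at the front corner.


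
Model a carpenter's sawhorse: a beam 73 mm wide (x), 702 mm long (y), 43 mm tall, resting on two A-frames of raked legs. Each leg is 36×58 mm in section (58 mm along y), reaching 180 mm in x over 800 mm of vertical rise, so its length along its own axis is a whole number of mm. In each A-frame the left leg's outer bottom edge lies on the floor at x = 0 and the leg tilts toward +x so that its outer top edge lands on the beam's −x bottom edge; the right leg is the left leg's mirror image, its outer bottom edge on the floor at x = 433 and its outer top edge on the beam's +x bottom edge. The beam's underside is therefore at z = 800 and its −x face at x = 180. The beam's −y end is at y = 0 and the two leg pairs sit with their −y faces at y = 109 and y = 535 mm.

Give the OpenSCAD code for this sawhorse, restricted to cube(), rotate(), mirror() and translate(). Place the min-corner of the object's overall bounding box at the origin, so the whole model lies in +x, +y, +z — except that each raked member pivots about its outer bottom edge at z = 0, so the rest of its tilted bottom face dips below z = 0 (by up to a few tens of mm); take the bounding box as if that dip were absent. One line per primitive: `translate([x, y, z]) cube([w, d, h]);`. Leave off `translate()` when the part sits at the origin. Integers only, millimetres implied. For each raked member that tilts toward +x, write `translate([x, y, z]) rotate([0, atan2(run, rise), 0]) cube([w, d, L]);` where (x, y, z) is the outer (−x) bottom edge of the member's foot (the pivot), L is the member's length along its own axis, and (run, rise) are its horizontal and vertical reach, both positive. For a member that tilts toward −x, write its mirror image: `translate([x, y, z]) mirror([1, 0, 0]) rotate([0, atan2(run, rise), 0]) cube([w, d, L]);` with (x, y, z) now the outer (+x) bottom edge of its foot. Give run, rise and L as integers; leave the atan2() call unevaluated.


translate([180, 0, 800]) cube([73, 702, 43]);
translate([0, 109, 0]) rotate([0, atan2(180, 800), 0]) cube([36, 58, 820]);
translate([433, 109, 0]) mirror([1, 0, 0]) rotate([0, atan2(180, 800), 0]) cube([36, 58, 820]);
translate([0, 535, 0]) rotate([0, atan2(180, 800), 0]) cube([36, 58, 820]);
translate([433, 535, 0]) mirror([1, 0, 0]) rotate([0, atan2(180, 800), 0]) cube([36, 58, 820]);


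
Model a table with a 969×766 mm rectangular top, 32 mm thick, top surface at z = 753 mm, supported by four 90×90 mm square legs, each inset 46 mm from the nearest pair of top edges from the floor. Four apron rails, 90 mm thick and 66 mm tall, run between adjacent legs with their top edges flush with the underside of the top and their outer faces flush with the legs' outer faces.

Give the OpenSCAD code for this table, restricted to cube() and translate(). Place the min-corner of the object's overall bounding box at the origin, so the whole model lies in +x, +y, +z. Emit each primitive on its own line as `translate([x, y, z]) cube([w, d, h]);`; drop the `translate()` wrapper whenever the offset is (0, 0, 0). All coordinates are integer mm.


translate([0, 0, 721]) cube([969, 766, 32]);
translate([46, 46, 0]) cube([90, 90, 721]);
translate([833, 46, 0]) cube([90, 90, 721]);
translate([46, 630, 0]) cube([90, 90, 721]);
translate([833, 630, 0]) cube([90, 90, 721]);
translate([136, 46, 655]) cube([697, 90, 66]);
translate([136, 630, 655]) cube([697, 90, 66]);
translate([46, 136, 655]) cube([90, 494, 66]);
translate([833, 136, 655]) cube([90, 494, 66]);


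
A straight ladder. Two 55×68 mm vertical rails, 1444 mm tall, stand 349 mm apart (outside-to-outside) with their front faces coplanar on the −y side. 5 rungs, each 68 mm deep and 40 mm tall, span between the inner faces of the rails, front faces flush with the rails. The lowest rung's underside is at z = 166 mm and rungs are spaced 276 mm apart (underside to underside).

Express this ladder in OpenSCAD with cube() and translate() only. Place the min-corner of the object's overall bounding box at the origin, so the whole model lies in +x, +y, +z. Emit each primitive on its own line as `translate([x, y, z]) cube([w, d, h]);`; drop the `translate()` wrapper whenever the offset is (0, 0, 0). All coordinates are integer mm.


// rung span = 349 - 2*55 = 239
// rung[k] z = 166 + k*276
cube([55, 68, 1444]);
translate([294, 0, 0]) cube([55, 68, 1444]);
translate([55, 0, 166]) cube([239, 68, 40]);
translate([55, 0, 442]) cube([239, 68, 40]);
translate([55, 0, 718]) cube([239, 68, 40]);
translate([55, 0, 994]) cube([239, 68, 40]);
translate([55, 0, 1270]) cube([239, 68, 40]);


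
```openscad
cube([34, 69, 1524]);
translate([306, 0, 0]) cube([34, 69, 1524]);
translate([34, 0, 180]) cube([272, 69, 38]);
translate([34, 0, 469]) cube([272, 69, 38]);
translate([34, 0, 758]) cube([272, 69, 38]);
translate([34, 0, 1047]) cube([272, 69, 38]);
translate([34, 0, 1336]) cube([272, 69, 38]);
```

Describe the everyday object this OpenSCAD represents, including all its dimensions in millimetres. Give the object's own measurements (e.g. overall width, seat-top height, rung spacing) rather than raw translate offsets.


A straight ladder. Two 34×69 mm vertical rails, 1524 mm tall, stand 340 mm apart (outside-to-outside) with their front faces coplanar on the −y side. 5 rungs, each 69 mm deep and 38 mm tall, span between the inner faces of the rails, front faces flush with the rails. The lowest rung's underside is at z = 180 mm and rungs are spaced 289 mm apart (underside to underside).


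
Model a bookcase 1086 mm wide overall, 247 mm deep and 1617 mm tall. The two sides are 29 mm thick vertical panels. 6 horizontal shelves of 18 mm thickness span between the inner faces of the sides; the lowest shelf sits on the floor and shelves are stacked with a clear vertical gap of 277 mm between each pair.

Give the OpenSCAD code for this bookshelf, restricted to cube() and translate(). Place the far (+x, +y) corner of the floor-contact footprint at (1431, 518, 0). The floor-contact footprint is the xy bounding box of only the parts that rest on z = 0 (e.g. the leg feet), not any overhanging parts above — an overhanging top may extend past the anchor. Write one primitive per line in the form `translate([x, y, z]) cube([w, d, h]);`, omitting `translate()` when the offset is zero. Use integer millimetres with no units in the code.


translate([345, 271, 0]) cube([29, 247, 1617]);
translate([1402, 271, 0]) cube([29, 247, 1617]);
translate([374, 271, 0]) cube([1028, 247, 18]);
translate([374, 271, 295]) cube([1028, 247, 18]);
translate([374, 271, 590]) cube([1028, 247, 18]);
translate([374, 271, 885]) cube([1028, 247, 18]);
translate([374, 271, 1180]) cube([1028, 247, 18]);
translate([374, 271, 1475]) cube([1028, 247, 18]);


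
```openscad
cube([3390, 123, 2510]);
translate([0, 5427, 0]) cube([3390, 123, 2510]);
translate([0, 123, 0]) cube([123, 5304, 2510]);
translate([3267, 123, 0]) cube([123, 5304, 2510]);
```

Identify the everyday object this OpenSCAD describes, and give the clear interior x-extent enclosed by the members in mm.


A house (or room) frame. The interior width is 3144 mm.

Four 2510 mm walls enclosing a rectangle with no floor or roof — a room or house frame. Outside width is 3390 mm and wall thickness is 123 mm, so the interior width is 3390 − 2 × 123 = 3144 mm.


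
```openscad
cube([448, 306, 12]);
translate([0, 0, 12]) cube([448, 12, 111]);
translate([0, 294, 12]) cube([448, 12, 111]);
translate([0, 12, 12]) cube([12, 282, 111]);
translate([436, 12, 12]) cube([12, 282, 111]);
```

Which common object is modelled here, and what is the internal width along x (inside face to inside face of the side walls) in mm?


An open box. The internal width is 424 mm.

A 448×306 base slab with four walls standing on it — an open box. The base is 448 mm wide and the walls are 12 mm thick, so the internal width is 448 − 2 × 12 = 424 mm.


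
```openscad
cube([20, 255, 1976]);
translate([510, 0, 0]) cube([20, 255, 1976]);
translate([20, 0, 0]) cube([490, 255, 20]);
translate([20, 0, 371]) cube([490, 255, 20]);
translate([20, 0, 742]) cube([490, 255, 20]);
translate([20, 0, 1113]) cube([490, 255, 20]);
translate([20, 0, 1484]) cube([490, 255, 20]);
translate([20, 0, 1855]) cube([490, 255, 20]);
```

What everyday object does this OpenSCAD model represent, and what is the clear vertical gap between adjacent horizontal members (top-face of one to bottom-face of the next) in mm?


A bookshelf. The clear shelf gap is 351 mm.

Two tall side panels with 6 horizontal boards between them — a bookshelf. The first two shelf undersides are at z = 0 and z = 371; with shelf thickness 20, the clear gap is 371 − 0 − 20 = 351 mm.


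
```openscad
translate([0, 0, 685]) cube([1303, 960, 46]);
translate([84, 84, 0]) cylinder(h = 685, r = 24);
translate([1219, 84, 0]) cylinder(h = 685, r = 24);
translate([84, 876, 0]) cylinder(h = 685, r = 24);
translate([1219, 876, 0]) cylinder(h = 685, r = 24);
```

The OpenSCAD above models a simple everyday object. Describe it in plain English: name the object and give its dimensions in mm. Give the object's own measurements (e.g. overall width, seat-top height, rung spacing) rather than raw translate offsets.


A rectangular dining table. The top is 1303×960×46 mm with its upper surface at z = 731 mm. It stands on four round legs of 48 mm diameter, each leg's bounding box inset 60 mm from the nearest pair of top edges, running from the floor to the underside of the top.


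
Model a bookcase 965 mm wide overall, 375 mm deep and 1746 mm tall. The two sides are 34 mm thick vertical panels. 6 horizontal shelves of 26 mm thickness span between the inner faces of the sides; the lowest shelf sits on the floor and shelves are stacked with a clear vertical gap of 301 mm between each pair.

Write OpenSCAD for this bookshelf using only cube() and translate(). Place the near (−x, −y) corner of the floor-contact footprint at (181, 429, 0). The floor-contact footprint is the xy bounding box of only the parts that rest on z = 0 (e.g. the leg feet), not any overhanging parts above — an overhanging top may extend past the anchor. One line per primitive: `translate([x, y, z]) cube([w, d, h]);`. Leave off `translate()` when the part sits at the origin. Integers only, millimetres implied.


translate([181, 429, 0]) cube([34, 375, 1746]);
translate([1112, 429, 0]) cube([34, 375, 1746]);
translate([215, 429, 0]) cube([897, 375, 26]);
translate([215, 429, 327]) cube([897, 375, 26]);
translate([215, 429, 654]) cube([897, 375, 26]);
translate([215, 429, 981]) cube([897, 375, 26]);
translate([215, 429, 1308]) cube([897, 375, 26]);
translate([215, 429, 1635]) cube([897, 375, 26]);


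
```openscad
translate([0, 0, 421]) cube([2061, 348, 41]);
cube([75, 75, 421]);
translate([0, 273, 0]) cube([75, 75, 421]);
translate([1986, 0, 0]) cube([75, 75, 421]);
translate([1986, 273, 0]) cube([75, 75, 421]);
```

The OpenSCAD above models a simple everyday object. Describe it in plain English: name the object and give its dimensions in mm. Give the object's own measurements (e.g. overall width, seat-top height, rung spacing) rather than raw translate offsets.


A bench: a 2061×348 mm seat slab, 41 mm thick, top at z = 462 mm, on four 75×75 mm square legs flush with the seat corners and standing on z = 0.


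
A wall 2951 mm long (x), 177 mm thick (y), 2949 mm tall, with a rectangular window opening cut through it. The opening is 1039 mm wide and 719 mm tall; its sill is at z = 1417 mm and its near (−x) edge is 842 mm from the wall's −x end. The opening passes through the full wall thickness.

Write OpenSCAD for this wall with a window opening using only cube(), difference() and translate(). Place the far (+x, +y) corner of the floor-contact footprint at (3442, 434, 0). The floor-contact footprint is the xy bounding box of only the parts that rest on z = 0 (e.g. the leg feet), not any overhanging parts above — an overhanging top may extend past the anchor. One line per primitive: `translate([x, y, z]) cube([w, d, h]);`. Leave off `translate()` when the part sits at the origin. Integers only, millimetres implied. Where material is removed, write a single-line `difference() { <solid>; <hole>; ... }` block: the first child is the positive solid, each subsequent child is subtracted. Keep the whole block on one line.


difference() { translate([491, 257, 0]) cube([2951, 177, 2949]); translate([1333, 257, 1417]) cube([1039, 177, 719]); }


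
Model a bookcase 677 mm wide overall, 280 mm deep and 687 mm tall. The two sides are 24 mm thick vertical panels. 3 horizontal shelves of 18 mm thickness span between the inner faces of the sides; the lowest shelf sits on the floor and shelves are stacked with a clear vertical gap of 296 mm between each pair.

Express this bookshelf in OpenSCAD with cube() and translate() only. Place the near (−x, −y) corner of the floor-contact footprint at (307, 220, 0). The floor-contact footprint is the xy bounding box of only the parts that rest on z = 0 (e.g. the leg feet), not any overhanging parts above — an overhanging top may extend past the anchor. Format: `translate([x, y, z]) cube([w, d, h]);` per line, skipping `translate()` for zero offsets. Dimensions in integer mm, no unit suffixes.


translate([307, 220, 0]) cube([24, 280, 687]);
translate([960, 220, 0]) cube([24, 280, 687]);
translate([331, 220, 0]) cube([629, 280, 18]);
translate([331, 220, 314]) cube([629, 280, 18]);
translate([331, 220, 628]) cube([629, 280, 18]);


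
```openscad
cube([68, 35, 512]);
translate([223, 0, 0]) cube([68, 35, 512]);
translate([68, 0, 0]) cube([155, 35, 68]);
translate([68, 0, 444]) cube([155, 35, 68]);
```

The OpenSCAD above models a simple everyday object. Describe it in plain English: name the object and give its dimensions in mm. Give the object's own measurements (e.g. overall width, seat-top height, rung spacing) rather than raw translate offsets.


A rectangular picture frame lying in the x–z plane (depth along y). The opening is 155 mm wide (x) by 376 mm tall (z), surrounded by a border 68 mm wide on all four sides. The frame is 35 mm deep and is made of two full-height vertical stiles with two horizontal rails fitted between them.


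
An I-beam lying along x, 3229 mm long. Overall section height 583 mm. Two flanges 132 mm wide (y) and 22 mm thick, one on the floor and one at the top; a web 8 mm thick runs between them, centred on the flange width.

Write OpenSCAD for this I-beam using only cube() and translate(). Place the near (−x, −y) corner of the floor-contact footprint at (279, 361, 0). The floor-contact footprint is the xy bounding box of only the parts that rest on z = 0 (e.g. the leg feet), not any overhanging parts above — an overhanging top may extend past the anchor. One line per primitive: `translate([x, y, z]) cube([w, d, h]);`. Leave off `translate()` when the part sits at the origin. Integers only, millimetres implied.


translate([279, 361, 0]) cube([3229, 132, 22]);
translate([279, 423, 22]) cube([3229, 8, 539]);
translate([279, 361, 561]) cube([3229, 132, 22]);


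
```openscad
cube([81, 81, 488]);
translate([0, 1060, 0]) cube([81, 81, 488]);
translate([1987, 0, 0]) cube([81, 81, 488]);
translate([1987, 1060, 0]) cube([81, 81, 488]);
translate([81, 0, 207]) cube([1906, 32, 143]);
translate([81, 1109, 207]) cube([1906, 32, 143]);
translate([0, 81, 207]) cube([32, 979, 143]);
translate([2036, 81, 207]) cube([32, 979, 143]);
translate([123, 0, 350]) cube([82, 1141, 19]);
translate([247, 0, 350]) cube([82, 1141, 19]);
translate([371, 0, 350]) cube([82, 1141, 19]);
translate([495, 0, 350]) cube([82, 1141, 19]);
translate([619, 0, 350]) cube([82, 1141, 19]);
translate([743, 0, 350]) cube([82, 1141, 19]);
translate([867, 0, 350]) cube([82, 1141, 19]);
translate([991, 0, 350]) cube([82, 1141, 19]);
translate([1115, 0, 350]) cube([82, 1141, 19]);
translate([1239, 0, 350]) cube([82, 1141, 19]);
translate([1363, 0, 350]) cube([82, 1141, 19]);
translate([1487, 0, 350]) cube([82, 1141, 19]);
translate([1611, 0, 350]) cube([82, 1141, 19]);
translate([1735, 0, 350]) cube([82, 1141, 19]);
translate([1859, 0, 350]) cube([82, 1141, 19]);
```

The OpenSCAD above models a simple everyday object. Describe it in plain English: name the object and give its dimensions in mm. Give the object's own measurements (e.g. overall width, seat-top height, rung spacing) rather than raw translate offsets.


A bed frame 2068 mm long (x) by 1141 mm wide (y). Four 81×81 mm corner posts, 488 mm tall, at the corners of the footprint. Four rails of 32 mm thickness and 143 mm height run between adjacent posts with their undersides at z = 207 mm, their outer faces flush with the outside of the frame (the two x-running rails run between the posts' inner faces; the two y-running rails run between the posts' inner faces). 15 slats, each 82 mm wide (x) and 19 mm thick, lie across the top of the two x-running rails, running the full 1141 mm width of the frame in y; along x they sit between the end posts with a 42 mm gap after the −x posts and between neighbouring slats, leaving 46 mm before the +x posts.


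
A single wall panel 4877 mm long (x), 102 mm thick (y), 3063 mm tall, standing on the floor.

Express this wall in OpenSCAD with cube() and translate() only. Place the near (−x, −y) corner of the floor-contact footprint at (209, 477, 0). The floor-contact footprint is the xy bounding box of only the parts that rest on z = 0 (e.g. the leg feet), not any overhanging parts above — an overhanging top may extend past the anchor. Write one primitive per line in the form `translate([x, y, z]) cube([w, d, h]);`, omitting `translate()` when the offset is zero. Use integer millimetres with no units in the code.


translate([209, 477, 0]) cube([4877, 102, 3063]);


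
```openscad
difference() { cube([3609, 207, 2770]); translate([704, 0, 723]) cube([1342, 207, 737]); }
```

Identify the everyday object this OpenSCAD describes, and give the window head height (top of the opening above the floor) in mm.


A wall with a window opening. The window head height is 1460 mm.

A wall with a rectangular opening subtracted — a window. Sill at z = 723, opening 737 mm tall, so the head is at 723 + 737 = 1460 mm.


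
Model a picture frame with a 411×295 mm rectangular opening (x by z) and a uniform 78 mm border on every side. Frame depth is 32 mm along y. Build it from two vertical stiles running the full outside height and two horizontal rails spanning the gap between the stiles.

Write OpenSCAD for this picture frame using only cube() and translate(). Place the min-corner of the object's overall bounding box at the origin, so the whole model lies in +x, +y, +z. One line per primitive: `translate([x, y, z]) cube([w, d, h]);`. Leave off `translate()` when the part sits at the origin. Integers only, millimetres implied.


cube([78, 32, 451]);
translate([489, 0, 0]) cube([78, 32, 451]);
translate([78, 0, 0]) cube([411, 32, 78]);
translate([78, 0, 373]) cube([411, 32, 78]);


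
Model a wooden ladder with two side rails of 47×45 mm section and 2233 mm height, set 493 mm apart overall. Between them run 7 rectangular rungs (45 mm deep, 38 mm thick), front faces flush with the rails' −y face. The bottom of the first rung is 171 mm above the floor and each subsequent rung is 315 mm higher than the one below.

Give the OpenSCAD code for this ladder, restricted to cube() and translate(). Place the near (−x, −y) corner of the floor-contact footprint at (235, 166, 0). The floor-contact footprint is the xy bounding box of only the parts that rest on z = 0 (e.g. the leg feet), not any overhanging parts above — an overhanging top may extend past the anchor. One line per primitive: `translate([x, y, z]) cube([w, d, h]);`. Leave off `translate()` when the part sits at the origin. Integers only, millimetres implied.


// rung span = 493 - 2*47 = 399
// rung[k] z = 171 + k*315
translate([235, 166, 0]) cube([47, 45, 2233]);
translate([681, 166, 0]) cube([47, 45, 2233]);
translate([282, 166, 171]) cube([399, 45, 38]);
translate([282, 166, 486]) cube([399, 45, 38]);
translate([282, 166, 801]) cube([399, 45, 38]);
translate([282, 166, 1116]) cube([399, 45, 38]);
translate([282, 166, 1431]) cube([399, 45, 38]);
translate([282, 166, 1746]) cube([399, 45, 38]);
translate([282, 166, 2061]) cube([399, 45, 38]);
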